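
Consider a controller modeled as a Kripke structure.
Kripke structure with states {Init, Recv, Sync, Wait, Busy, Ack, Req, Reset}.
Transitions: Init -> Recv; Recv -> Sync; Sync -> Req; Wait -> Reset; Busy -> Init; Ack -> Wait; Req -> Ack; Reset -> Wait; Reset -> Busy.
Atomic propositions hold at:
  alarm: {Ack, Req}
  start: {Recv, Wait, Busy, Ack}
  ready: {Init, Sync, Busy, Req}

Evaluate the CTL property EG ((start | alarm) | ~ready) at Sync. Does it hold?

Sat(start | alarm) = {Recv, Wait, Busy, Ack, Req}
Sat(~ready) = {Recv, Wait, Ack, Reset}
Sat((start | alarm) | ~ready) = {Recv, Wait, Busy, Ack, Req, Reset}
EG ((start | alarm) | ~ready): greatest fixpoint, start Z0 = {Recv, Wait, Busy, Ack, Req, Reset}, keep only states in Sat with some successor in Z. Z1 = {Wait, Ack, Req, Reset}; fixed.
Sat(EG ((start | alarm) | ~ready)) = {Wait, Ack, Req, Reset}
Sync ∉ Sat(EG ((start | alarm) | ~ready)) = {Wait, Ack, Req, Reset}, so the formula does not hold at Sync.

No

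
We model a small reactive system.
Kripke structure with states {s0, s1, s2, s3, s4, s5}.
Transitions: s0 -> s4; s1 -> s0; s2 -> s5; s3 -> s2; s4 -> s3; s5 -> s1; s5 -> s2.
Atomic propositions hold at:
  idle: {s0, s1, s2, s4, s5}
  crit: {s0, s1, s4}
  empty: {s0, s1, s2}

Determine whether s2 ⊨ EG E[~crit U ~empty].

Yes

Sat(~crit) = {s2, s3, s5}
Sat(~empty) = {s3, s4, s5}
E[~crit U ~empty]: least fixpoint, start Z0 = Sat(~empty) = {s3, s4, s5}, add states in Sat(~crit) with some successor in Z. Z1 = {s2, s3, s4, s5}; fixed.
Sat(E[~crit U ~empty]) = {s2, s3, s4, s5}
EG E[~crit U ~empty]: greatest fixpoint, start Z0 = {s2, s3, s4, s5}, keep only states in Sat with some successor in Z. Already a fixed point.
Sat(EG E[~crit U ~empty]) = {s2, s3, s4, s5}
s2 ∈ Sat(EG E[~crit U ~empty]) = {s2, s3, s4, s5}, so the formula holds at s2.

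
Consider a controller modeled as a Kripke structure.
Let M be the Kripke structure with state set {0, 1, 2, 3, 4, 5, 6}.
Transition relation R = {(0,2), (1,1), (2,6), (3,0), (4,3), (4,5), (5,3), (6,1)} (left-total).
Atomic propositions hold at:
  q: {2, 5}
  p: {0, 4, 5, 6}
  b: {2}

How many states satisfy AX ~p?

Sat(~p) = {1, 2, 3}
Sat(AX ~p) = {s : every successor in {1, 2, 3}} = {0, 1, 5, 6}
|Sat(AX ~p)| = |{0, 1, 5, 6}| = 4.

4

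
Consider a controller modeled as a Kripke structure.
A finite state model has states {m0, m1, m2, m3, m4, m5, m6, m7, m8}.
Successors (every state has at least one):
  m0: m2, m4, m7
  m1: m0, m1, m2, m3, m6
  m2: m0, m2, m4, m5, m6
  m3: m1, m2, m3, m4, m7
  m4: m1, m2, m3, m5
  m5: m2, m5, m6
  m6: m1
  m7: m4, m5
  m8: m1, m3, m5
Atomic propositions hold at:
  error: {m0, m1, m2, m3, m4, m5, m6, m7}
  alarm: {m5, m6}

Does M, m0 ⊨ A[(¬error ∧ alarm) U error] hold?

Sat(¬error) = {m8}
Sat(¬error ∧ alarm) = ∅
A[(¬error ∧ alarm) U error]: least fixpoint, start Z0 = Sat(error) = {m0, m1, m2, m3, m4, m5, m6, m7}, add states in Sat(¬error ∧ alarm) with every successor in Z. Already a fixed point.
Sat(A[(¬error ∧ alarm) U error]) = {m0, m1, m2, m3, m4, m5, m6, m7}
m0 ∈ Sat(A[(¬error ∧ alarm) U error]) = {m0, m1, m2, m3, m4, m5, m6, m7}, so the formula holds at m0.

Yes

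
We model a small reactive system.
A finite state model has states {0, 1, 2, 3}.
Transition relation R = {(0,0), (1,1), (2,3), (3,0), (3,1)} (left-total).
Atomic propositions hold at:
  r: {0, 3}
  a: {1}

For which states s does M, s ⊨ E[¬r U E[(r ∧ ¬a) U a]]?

Sat(¬r) = {1, 2}
Sat(¬a) = {0, 2, 3}
Sat(r ∧ ¬a) = {0, 3}
E[(r ∧ ¬a) U a]: least fixpoint, start Z0 = Sat(a) = {1}, add states in Sat(r ∧ ¬a) with some successor in Z. Z1 = {1, 3}; fixed.
Sat(E[(r ∧ ¬a) U a]) = {1, 3}
E[¬r U E[(r ∧ ¬a) U a]]: least fixpoint, start Z0 = Sat(E[(r ∧ ¬a) U a]) = {1, 3}, add states in Sat(¬r) with some successor in Z. Z1 = {1, 2, 3}; fixed.
Sat(E[¬r U E[(r ∧ ¬a) U a]]) = {1, 2, 3}

{1, 2, 3}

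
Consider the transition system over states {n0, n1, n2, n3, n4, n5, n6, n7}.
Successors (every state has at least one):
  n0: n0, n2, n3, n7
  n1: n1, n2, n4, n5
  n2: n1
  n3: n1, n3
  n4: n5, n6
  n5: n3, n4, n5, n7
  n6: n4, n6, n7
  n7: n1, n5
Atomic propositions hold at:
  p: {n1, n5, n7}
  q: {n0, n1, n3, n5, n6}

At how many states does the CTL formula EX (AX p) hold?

4

Sat(AX p) = {s : every successor in {n1, n5, n7}} = {n2, n7}
Sat(EX (AX p)) = {s : some successor in {n2, n7}} = {n0, n1, n5, n6}
|Sat(EX (AX p))| = |{n0, n1, n5, n6}| = 4.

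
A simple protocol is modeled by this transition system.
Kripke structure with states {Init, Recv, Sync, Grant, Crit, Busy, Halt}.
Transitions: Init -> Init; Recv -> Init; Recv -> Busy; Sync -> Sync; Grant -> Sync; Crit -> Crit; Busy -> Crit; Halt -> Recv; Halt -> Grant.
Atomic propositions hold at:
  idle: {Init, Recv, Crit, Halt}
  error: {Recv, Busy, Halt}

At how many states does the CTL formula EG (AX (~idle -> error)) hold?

Sat(~idle) = {Sync, Grant, Busy}
Sat(~idle -> error) = {Init, Recv, Crit, Busy, Halt}
Sat(AX (~idle -> error)) = {s : every successor in {Init, Recv, Crit, Busy, Halt}} = {Init, Recv, Crit, Busy}
EG (AX (~idle -> error)): greatest fixpoint, start Z0 = {Init, Recv, Crit, Busy}, keep only states in Sat with some successor in Z. Already a fixed point.
Sat(EG (AX (~idle -> error))) = {Init, Recv, Crit, Busy}
|Sat(EG (AX (~idle -> error)))| = |{Init, Recv, Crit, Busy}| = 4.

4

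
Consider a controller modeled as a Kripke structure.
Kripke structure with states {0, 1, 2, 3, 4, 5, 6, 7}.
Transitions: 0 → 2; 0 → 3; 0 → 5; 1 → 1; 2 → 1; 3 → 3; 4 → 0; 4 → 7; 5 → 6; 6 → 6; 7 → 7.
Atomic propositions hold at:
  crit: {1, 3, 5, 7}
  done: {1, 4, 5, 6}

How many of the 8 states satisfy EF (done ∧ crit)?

Sat(done ∧ crit) = {1, 5}
EF (done ∧ crit): least fixpoint, start Z0 = {1, 5}, add states with some successor in Z. Z1 = {0, 1, 2, 5}; Z2 = {0, 1, 2, 4, 5}; fixed.
Sat(EF (done ∧ crit)) = {0, 1, 2, 4, 5}
|Sat(EF (done ∧ crit))| = |{0, 1, 2, 4, 5}| = 5.

5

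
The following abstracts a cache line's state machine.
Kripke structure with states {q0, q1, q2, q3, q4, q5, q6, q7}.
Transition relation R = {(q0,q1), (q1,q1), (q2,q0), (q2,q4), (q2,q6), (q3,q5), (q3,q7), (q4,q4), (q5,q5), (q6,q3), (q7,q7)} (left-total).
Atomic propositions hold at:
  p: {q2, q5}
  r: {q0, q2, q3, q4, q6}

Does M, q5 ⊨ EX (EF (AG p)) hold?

Yes

AG p: greatest fixpoint, start Z0 = {q2, q5}, keep only states in Sat with every successor in Z. Z1 = {q5}; fixed.
Sat(AG p) = {q5}
EF (AG p): least fixpoint, start Z0 = {q5}, add states with some successor in Z. Z1 = {q3, q5}; Z2 = {q3, q5, q6}; Z3 = {q2, q3, q5, q6}; fixed.
Sat(EF (AG p)) = {q2, q3, q5, q6}
Sat(EX (EF (AG p))) = {s : some successor in {q2, q3, q5, q6}} = {q2, q3, q5, q6}
q5 ∈ Sat(EX (EF (AG p))) = {q2, q3, q5, q6}, so the formula holds at q5.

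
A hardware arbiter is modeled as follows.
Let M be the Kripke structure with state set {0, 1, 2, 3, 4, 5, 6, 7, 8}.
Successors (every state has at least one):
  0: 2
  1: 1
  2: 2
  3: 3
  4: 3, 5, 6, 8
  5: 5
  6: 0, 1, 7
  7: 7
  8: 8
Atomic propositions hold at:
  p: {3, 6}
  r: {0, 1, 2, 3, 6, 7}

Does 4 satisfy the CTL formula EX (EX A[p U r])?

A[p U r]: least fixpoint, start Z0 = Sat(r) = {0, 1, 2, 3, 6, 7}, add states in Sat(p) with every successor in Z. Already a fixed point.
Sat(A[p U r]) = {0, 1, 2, 3, 6, 7}
Sat(EX A[p U r]) = {s : some successor in {0, 1, 2, 3, 6, 7}} = {0, 1, 2, 3, 4, 6, 7}
Sat(EX (EX A[p U r])) = {s : some successor in {0, 1, 2, 3, 4, 6, 7}} = {0, 1, 2, 3, 4, 6, 7}
4 ∈ Sat(EX (EX A[p U r])) = {0, 1, 2, 3, 4, 6, 7}, so the formula holds at 4.

Yes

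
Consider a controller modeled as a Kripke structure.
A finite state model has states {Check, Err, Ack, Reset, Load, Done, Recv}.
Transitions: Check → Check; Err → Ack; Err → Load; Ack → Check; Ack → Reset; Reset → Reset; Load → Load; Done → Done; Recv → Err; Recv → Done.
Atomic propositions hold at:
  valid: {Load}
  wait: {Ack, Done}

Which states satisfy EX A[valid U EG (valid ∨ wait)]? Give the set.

{Err, Load, Done, Recv}

Sat(valid ∨ wait) = {Ack, Load, Done}
EG (valid ∨ wait): greatest fixpoint, start Z0 = {Ack, Load, Done}, keep only states in Sat with some successor in Z. Z1 = {Load, Done}; fixed.
Sat(EG (valid ∨ wait)) = {Load, Done}
A[valid U EG (valid ∨ wait)]: least fixpoint, start Z0 = Sat(EG (valid ∨ wait)) = {Load, Done}, add states in Sat(valid) with every successor in Z. Already a fixed point.
Sat(A[valid U EG (valid ∨ wait)]) = {Load, Done}
Sat(EX A[valid U EG (valid ∨ wait)]) = {s : some successor in {Load, Done}} = {Err, Load, Done, Recv}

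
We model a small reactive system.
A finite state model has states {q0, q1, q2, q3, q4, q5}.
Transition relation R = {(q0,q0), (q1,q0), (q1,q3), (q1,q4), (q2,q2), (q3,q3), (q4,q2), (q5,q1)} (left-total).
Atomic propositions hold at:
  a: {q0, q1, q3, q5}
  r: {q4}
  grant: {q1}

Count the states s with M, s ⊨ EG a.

EG a: greatest fixpoint, start Z0 = {q0, q1, q3, q5}, keep only states in Sat with some successor in Z. Already a fixed point.
Sat(EG a) = {q0, q1, q3, q5}
|Sat(EG a)| = |{q0, q1, q3, q5}| = 4.

4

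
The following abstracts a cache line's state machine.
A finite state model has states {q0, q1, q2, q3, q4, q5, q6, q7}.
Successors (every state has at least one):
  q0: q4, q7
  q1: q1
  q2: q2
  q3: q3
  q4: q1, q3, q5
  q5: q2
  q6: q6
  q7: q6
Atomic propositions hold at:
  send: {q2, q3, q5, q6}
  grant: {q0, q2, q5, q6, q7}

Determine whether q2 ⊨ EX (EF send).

EF send: least fixpoint, start Z0 = {q2, q3, q5, q6}, add states with some successor in Z. Z1 = {q2, q3, q4, q5, q6, q7}; Z2 = {q0, q2, q3, q4, q5, q6, q7}; fixed.
Sat(EF send) = {q0, q2, q3, q4, q5, q6, q7}
Sat(EX (EF send)) = {s : some successor in {q0, q2, q3, q4, q5, q6, q7}} = {q0, q2, q3, q4, q5, q6, q7}
q2 ∈ Sat(EX (EF send)) = {q0, q2, q3, q4, q5, q6, q7}, so the formula holds at q2.

Yes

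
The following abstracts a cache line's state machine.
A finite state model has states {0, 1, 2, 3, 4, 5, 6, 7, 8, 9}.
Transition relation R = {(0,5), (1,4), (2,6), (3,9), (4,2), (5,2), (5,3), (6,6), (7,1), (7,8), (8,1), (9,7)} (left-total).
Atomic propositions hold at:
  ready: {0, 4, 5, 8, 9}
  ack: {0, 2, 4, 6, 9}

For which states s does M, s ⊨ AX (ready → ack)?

Sat(ready → ack) = {0, 1, 2, 3, 4, 6, 7, 9}
Sat(AX (ready → ack)) = {s : every successor in {0, 1, 2, 3, 4, 6, 7, 9}} = {1, 2, 3, 4, 5, 6, 8, 9}

{1, 2, 3, 4, 5, 6, 8, 9}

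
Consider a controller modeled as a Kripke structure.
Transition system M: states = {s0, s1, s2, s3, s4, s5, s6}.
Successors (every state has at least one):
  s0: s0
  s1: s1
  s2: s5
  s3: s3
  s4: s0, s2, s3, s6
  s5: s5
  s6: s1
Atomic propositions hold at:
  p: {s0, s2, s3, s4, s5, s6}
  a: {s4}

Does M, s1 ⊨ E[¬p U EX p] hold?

No

Sat(¬p) = {s1}
Sat(EX p) = {s : some successor in {s0, s2, s3, s4, s5, s6}} = {s0, s2, s3, s4, s5}
E[¬p U EX p]: least fixpoint, start Z0 = Sat(EX p) = {s0, s2, s3, s4, s5}, add states in Sat(¬p) with some successor in Z. Already a fixed point.
Sat(E[¬p U EX p]) = {s0, s2, s3, s4, s5}
s1 ∉ Sat(E[¬p U EX p]) = {s0, s2, s3, s4, s5}, so the formula does not hold at s1.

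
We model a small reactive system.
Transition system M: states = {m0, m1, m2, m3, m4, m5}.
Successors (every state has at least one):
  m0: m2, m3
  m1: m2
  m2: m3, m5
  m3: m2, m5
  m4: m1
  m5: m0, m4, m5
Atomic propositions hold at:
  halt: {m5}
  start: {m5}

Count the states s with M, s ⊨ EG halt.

EG halt: greatest fixpoint, start Z0 = {m5}, keep only states in Sat with some successor in Z. Already a fixed point.
Sat(EG halt) = {m5}
|Sat(EG halt)| = |{m5}| = 1.

1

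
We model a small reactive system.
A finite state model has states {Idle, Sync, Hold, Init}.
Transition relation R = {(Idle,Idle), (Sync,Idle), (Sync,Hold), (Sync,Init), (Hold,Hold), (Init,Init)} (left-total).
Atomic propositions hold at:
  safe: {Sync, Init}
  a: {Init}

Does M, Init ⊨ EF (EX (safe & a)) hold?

Sat(safe & a) = {Init}
Sat(EX (safe & a)) = {s : some successor in {Init}} = {Sync, Init}
EF (EX (safe & a)): least fixpoint, start Z0 = {Sync, Init}, add states with some successor in Z. Already a fixed point.
Sat(EF (EX (safe & a))) = {Sync, Init}
Init ∈ Sat(EF (EX (safe & a))) = {Sync, Init}, so the formula holds at Init.

Yes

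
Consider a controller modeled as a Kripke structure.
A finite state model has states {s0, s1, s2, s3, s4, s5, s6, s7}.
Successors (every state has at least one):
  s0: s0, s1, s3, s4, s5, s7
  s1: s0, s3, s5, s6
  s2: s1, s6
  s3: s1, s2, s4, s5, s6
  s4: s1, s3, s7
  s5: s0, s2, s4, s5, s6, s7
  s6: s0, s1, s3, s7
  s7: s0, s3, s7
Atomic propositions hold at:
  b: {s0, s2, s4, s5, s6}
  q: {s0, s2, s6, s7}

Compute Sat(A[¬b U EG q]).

{s0, s2, s6, s7}

Sat(¬b) = {s1, s3, s7}
EG q: greatest fixpoint, start Z0 = {s0, s2, s6, s7}, keep only states in Sat with some successor in Z. Already a fixed point.
Sat(EG q) = {s0, s2, s6, s7}
A[¬b U EG q]: least fixpoint, start Z0 = Sat(EG q) = {s0, s2, s6, s7}, add states in Sat(¬b) with every successor in Z. Already a fixed point.
Sat(A[¬b U EG q]) = {s0, s2, s6, s7}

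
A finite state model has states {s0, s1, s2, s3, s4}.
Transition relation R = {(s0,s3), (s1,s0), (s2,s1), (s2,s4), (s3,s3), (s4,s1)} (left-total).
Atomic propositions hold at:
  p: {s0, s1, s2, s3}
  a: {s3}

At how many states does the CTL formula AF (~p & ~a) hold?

1

Sat(~p) = {s4}
Sat(~a) = {s0, s1, s2, s4}
Sat(~p & ~a) = {s4}
AF (~p & ~a): least fixpoint, start Z0 = {s4}, add states with every successor in Z. Already a fixed point.
Sat(AF (~p & ~a)) = {s4}
|Sat(AF (~p & ~a))| = |{s4}| = 1.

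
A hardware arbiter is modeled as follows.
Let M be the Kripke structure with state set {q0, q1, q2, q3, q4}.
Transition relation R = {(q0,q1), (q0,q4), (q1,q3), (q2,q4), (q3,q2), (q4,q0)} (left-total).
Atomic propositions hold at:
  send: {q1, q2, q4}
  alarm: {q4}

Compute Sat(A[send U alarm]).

A[send U alarm]: least fixpoint, start Z0 = Sat(alarm) = {q4}, add states in Sat(send) with every successor in Z. Z1 = {q2, q4}; fixed.
Sat(A[send U alarm]) = {q2, q4}

{q2, q4}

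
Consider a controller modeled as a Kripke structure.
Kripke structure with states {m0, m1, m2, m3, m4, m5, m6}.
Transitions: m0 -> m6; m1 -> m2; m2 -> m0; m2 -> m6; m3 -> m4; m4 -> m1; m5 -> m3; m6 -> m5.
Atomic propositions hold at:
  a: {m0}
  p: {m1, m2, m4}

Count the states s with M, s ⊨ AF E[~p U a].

Sat(~p) = {m0, m3, m5, m6}
E[~p U a]: least fixpoint, start Z0 = Sat(a) = {m0}, add states in Sat(~p) with some successor in Z. Already a fixed point.
Sat(E[~p U a]) = {m0}
AF E[~p U a]: least fixpoint, start Z0 = {m0}, add states with every successor in Z. Already a fixed point.
Sat(AF E[~p U a]) = {m0}
|Sat(AF E[~p U a])| = |{m0}| = 1.

1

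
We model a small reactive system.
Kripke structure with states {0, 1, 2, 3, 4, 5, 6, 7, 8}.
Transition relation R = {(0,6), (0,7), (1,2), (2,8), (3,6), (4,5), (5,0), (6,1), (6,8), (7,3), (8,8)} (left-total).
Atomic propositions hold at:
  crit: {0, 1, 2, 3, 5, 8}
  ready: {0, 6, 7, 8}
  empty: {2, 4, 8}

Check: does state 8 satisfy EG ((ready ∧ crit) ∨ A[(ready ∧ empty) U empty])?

Sat(ready ∧ crit) = {0, 8}
Sat(ready ∧ empty) = {8}
A[(ready ∧ empty) U empty]: least fixpoint, start Z0 = Sat(empty) = {2, 4, 8}, add states in Sat(ready ∧ empty) with every successor in Z. Already a fixed point.
Sat(A[(ready ∧ empty) U empty]) = {2, 4, 8}
Sat((ready ∧ crit) ∨ A[(ready ∧ empty) U empty]) = {0, 2, 4, 8}
EG ((ready ∧ crit) ∨ A[(ready ∧ empty) U empty]): greatest fixpoint, start Z0 = {0, 2, 4, 8}, keep only states in Sat with some successor in Z. Z1 = {2, 8}; fixed.
Sat(EG ((ready ∧ crit) ∨ A[(ready ∧ empty) U empty])) = {2, 8}
8 ∈ Sat(EG ((ready ∧ crit) ∨ A[(ready ∧ empty) U empty])) = {2, 8}, so the formula holds at 8.

Yes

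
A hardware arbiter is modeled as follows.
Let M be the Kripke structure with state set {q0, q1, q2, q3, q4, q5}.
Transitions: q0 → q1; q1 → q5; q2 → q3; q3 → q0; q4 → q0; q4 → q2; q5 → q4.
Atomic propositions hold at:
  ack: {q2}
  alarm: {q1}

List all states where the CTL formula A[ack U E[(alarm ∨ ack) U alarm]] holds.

Sat(alarm ∨ ack) = {q1, q2}
E[(alarm ∨ ack) U alarm]: least fixpoint, start Z0 = Sat(alarm) = {q1}, add states in Sat(alarm ∨ ack) with some successor in Z. Already a fixed point.
Sat(E[(alarm ∨ ack) U alarm]) = {q1}
A[ack U E[(alarm ∨ ack) U alarm]]: least fixpoint, start Z0 = Sat(E[(alarm ∨ ack) U alarm]) = {q1}, add states in Sat(ack) with every successor in Z. Already a fixed point.
Sat(A[ack U E[(alarm ∨ ack) U alarm]]) = {q1}

{q1}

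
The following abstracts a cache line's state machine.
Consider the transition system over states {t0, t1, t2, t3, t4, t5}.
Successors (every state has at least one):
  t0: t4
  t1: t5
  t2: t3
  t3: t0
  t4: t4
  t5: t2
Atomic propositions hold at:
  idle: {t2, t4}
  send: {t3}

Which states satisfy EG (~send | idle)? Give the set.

{t0, t4}

Sat(~send) = {t0, t1, t2, t4, t5}
Sat(~send | idle) = {t0, t1, t2, t4, t5}
EG (~send | idle): greatest fixpoint, start Z0 = {t0, t1, t2, t4, t5}, keep only states in Sat with some successor in Z. Z1 = {t0, t1, t4, t5}; Z2 = {t0, t1, t4}; Z3 = {t0, t4}; fixed.
Sat(EG (~send | idle)) = {t0, t4}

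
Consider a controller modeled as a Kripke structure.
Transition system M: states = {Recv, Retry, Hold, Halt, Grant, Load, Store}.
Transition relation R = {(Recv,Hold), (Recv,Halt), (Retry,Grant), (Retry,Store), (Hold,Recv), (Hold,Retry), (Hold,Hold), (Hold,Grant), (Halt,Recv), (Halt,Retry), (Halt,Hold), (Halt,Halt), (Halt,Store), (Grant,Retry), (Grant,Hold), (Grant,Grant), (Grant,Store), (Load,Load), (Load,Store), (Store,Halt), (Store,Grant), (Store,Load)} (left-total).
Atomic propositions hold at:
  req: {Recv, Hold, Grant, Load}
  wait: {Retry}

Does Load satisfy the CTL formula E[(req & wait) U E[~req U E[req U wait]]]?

Sat(req & wait) = ∅
Sat(~req) = {Retry, Halt, Store}
E[req U wait]: least fixpoint, start Z0 = Sat(wait) = {Retry}, add states in Sat(req) with some successor in Z. Z1 = {Retry, Hold, Grant}; Z2 = {Recv, Retry, Hold, Grant}; fixed.
Sat(E[req U wait]) = {Recv, Retry, Hold, Grant}
E[~req U E[req U wait]]: least fixpoint, start Z0 = Sat(E[req U wait]) = {Recv, Retry, Hold, Grant}, add states in Sat(~req) with some successor in Z. Z1 = {Recv, Retry, Hold, Halt, Grant, Store}; fixed.
Sat(E[~req U E[req U wait]]) = {Recv, Retry, Hold, Halt, Grant, Store}
E[(req & wait) U E[~req U E[req U wait]]]: least fixpoint, start Z0 = Sat(E[~req U E[req U wait]]) = {Recv, Retry, Hold, Halt, Grant, Store}, add states in Sat(req & wait) with some successor in Z. Already a fixed point.
Sat(E[(req & wait) U E[~req U E[req U wait]]]) = {Recv, Retry, Hold, Halt, Grant, Store}
Load ∉ Sat(E[(req & wait) U E[~req U E[req U wait]]]) = {Recv, Retry, Hold, Halt, Grant, Store}, so the formula does not hold at Load.

No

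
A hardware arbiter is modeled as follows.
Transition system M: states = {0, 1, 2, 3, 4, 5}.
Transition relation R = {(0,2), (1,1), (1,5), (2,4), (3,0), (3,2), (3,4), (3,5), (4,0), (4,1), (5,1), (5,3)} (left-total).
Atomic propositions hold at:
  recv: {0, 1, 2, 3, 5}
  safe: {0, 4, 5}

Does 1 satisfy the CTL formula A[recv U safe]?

No

A[recv U safe]: least fixpoint, start Z0 = Sat(safe) = {0, 4, 5}, add states in Sat(recv) with every successor in Z. Z1 = {0, 2, 4, 5}; Z2 = {0, 2, 3, 4, 5}; fixed.
Sat(A[recv U safe]) = {0, 2, 3, 4, 5}
1 ∉ Sat(A[recv U safe]) = {0, 2, 3, 4, 5}, so the formula does not hold at 1.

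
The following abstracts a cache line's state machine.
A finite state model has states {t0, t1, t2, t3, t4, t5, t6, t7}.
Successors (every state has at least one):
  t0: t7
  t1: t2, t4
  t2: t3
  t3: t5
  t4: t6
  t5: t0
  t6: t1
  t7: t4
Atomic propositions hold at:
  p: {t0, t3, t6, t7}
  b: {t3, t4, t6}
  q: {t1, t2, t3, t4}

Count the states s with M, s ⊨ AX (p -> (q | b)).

6

Sat(q | b) = {t1, t2, t3, t4, t6}
Sat(p -> (q | b)) = {t1, t2, t3, t4, t5, t6}
Sat(AX (p -> (q | b))) = {s : every successor in {t1, t2, t3, t4, t5, t6}} = {t1, t2, t3, t4, t6, t7}
|Sat(AX (p -> (q | b)))| = |{t1, t2, t3, t4, t6, t7}| = 6.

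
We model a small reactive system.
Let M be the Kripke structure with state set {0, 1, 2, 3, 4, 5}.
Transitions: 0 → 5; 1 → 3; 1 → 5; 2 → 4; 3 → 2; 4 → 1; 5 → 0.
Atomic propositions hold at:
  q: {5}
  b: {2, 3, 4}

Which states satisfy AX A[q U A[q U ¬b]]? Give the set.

{0, 4, 5}

Sat(¬b) = {0, 1, 5}
A[q U ¬b]: least fixpoint, start Z0 = Sat(¬b) = {0, 1, 5}, add states in Sat(q) with every successor in Z. Already a fixed point.
Sat(A[q U ¬b]) = {0, 1, 5}
A[q U A[q U ¬b]]: least fixpoint, start Z0 = Sat(A[q U ¬b]) = {0, 1, 5}, add states in Sat(q) with every successor in Z. Already a fixed point.
Sat(A[q U A[q U ¬b]]) = {0, 1, 5}
Sat(AX A[q U A[q U ¬b]]) = {s : every successor in {0, 1, 5}} = {0, 4, 5}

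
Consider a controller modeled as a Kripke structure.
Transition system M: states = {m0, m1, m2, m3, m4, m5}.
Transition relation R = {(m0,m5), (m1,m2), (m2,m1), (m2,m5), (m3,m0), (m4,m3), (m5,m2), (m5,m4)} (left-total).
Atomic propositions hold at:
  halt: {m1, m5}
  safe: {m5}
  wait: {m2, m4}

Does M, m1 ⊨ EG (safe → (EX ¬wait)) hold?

Sat(¬wait) = {m0, m1, m3, m5}
Sat(EX ¬wait) = {s : some successor in {m0, m1, m3, m5}} = {m0, m2, m3, m4}
Sat(safe → (EX ¬wait)) = {m0, m1, m2, m3, m4}
EG (safe → (EX ¬wait)): greatest fixpoint, start Z0 = {m0, m1, m2, m3, m4}, keep only states in Sat with some successor in Z. Z1 = {m1, m2, m3, m4}; Z2 = {m1, m2, m4}; Z3 = {m1, m2}; fixed.
Sat(EG (safe → (EX ¬wait))) = {m1, m2}
m1 ∈ Sat(EG (safe → (EX ¬wait))) = {m1, m2}, so the formula holds at m1.

Yes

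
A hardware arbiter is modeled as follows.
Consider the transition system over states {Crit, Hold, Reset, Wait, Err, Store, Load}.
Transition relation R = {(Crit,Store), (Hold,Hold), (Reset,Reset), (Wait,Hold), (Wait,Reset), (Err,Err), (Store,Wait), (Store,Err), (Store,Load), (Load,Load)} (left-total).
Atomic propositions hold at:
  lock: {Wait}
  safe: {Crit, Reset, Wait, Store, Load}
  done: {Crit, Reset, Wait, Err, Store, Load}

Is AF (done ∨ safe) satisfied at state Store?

Sat(done ∨ safe) = {Crit, Reset, Wait, Err, Store, Load}
AF (done ∨ safe): least fixpoint, start Z0 = {Crit, Reset, Wait, Err, Store, Load}, add states with every successor in Z. Already a fixed point.
Sat(AF (done ∨ safe)) = {Crit, Reset, Wait, Err, Store, Load}
Store ∈ Sat(AF (done ∨ safe)) = {Crit, Reset, Wait, Err, Store, Load}, so the formula holds at Store.

Yes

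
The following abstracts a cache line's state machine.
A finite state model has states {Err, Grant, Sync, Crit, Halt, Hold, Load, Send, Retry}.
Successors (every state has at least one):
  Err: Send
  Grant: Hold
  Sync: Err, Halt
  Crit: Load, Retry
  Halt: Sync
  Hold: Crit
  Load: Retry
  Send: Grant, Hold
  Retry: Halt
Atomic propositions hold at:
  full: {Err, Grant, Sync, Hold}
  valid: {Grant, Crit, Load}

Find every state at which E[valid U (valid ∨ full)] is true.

{Err, Grant, Sync, Crit, Hold, Load}

Sat(valid ∨ full) = {Err, Grant, Sync, Crit, Hold, Load}
E[valid U (valid ∨ full)]: least fixpoint, start Z0 = Sat((valid ∨ full)) = {Err, Grant, Sync, Crit, Hold, Load}, add states in Sat(valid) with some successor in Z. Already a fixed point.
Sat(E[valid U (valid ∨ full)]) = {Err, Grant, Sync, Crit, Hold, Load}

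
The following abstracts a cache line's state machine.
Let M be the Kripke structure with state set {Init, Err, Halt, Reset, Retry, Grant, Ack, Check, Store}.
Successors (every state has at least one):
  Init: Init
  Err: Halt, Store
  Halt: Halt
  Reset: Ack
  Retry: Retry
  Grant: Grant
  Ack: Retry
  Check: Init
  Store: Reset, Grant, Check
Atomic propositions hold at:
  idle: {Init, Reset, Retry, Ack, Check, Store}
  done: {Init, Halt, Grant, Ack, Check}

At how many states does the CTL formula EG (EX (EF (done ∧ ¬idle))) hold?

4

Sat(¬idle) = {Err, Halt, Grant}
Sat(done ∧ ¬idle) = {Halt, Grant}
EF (done ∧ ¬idle): least fixpoint, start Z0 = {Halt, Grant}, add states with some successor in Z. Z1 = {Err, Halt, Grant, Store}; fixed.
Sat(EF (done ∧ ¬idle)) = {Err, Halt, Grant, Store}
Sat(EX (EF (done ∧ ¬idle))) = {s : some successor in {Err, Halt, Grant, Store}} = {Err, Halt, Grant, Store}
EG (EX (EF (done ∧ ¬idle))): greatest fixpoint, start Z0 = {Err, Halt, Grant, Store}, keep only states in Sat with some successor in Z. Already a fixed point.
Sat(EG (EX (EF (done ∧ ¬idle)))) = {Err, Halt, Grant, Store}
|Sat(EG (EX (EF (done ∧ ¬idle))))| = |{Err, Halt, Grant, Store}| = 4.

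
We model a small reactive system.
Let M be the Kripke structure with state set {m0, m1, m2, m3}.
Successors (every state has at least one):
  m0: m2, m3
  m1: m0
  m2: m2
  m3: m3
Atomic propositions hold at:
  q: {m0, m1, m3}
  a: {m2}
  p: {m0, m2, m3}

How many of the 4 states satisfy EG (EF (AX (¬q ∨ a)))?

Sat(¬q) = {m2}
Sat(¬q ∨ a) = {m2}
Sat(AX (¬q ∨ a)) = {s : every successor in {m2}} = {m2}
EF (AX (¬q ∨ a)): least fixpoint, start Z0 = {m2}, add states with some successor in Z. Z1 = {m0, m2}; Z2 = {m0, m1, m2}; fixed.
Sat(EF (AX (¬q ∨ a))) = {m0, m1, m2}
EG (EF (AX (¬q ∨ a))): greatest fixpoint, start Z0 = {m0, m1, m2}, keep only states in Sat with some successor in Z. Already a fixed point.
Sat(EG (EF (AX (¬q ∨ a)))) = {m0, m1, m2}
|Sat(EG (EF (AX (¬q ∨ a))))| = |{m0, m1, m2}| = 3.

3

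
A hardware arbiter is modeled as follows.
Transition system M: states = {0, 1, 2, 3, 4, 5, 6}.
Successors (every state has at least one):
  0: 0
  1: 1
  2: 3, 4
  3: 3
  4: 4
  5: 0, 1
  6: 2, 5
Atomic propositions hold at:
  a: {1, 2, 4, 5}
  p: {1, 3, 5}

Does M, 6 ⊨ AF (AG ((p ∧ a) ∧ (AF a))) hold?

No

Sat(p ∧ a) = {1, 5}
AF a: least fixpoint, start Z0 = {1, 2, 4, 5}, add states with every successor in Z. Z1 = {1, 2, 4, 5, 6}; fixed.
Sat(AF a) = {1, 2, 4, 5, 6}
Sat((p ∧ a) ∧ (AF a)) = {1, 5}
AG ((p ∧ a) ∧ (AF a)): greatest fixpoint, start Z0 = {1, 5}, keep only states in Sat with every successor in Z. Z1 = {1}; fixed.
Sat(AG ((p ∧ a) ∧ (AF a))) = {1}
AF (AG ((p ∧ a) ∧ (AF a))): least fixpoint, start Z0 = {1}, add states with every successor in Z. Already a fixed point.
Sat(AF (AG ((p ∧ a) ∧ (AF a)))) = {1}
6 ∉ Sat(AF (AG ((p ∧ a) ∧ (AF a)))) = {1}, so the formula does not hold at 6.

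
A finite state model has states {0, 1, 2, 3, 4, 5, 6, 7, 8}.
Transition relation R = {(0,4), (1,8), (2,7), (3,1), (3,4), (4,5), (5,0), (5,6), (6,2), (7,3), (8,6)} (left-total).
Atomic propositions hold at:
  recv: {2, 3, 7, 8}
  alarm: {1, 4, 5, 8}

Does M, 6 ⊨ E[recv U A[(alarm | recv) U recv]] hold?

Sat(alarm | recv) = {1, 2, 3, 4, 5, 7, 8}
A[(alarm | recv) U recv]: least fixpoint, start Z0 = Sat(recv) = {2, 3, 7, 8}, add states in Sat(alarm | recv) with every successor in Z. Z1 = {1, 2, 3, 7, 8}; fixed.
Sat(A[(alarm | recv) U recv]) = {1, 2, 3, 7, 8}
E[recv U A[(alarm | recv) U recv]]: least fixpoint, start Z0 = Sat(A[(alarm | recv) U recv]) = {1, 2, 3, 7, 8}, add states in Sat(recv) with some successor in Z. Already a fixed point.
Sat(E[recv U A[(alarm | recv) U recv]]) = {1, 2, 3, 7, 8}
6 ∉ Sat(E[recv U A[(alarm | recv) U recv]]) = {1, 2, 3, 7, 8}, so the formula does not hold at 6.

No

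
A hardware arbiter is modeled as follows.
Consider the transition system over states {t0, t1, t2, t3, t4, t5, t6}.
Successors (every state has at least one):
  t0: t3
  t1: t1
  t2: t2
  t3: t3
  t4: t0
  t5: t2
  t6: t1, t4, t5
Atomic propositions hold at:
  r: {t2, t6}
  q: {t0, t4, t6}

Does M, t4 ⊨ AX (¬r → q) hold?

Yes

Sat(¬r) = {t0, t1, t3, t4, t5}
Sat(¬r → q) = {t0, t2, t4, t6}
Sat(AX (¬r → q)) = {s : every successor in {t0, t2, t4, t6}} = {t2, t4, t5}
t4 ∈ Sat(AX (¬r → q)) = {t2, t4, t5}, so the formula holds at t4.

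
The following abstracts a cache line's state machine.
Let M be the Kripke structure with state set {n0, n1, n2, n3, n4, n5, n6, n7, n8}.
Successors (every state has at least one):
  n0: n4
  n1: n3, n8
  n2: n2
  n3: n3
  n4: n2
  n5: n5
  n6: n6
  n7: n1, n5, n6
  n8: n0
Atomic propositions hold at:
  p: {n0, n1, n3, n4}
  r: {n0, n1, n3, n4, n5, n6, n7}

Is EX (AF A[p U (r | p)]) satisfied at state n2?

No

Sat(r | p) = {n0, n1, n3, n4, n5, n6, n7}
A[p U (r | p)]: least fixpoint, start Z0 = Sat((r | p)) = {n0, n1, n3, n4, n5, n6, n7}, add states in Sat(p) with every successor in Z. Already a fixed point.
Sat(A[p U (r | p)]) = {n0, n1, n3, n4, n5, n6, n7}
AF A[p U (r | p)]: least fixpoint, start Z0 = {n0, n1, n3, n4, n5, n6, n7}, add states with every successor in Z. Z1 = {n0, n1, n3, n4, n5, n6, n7, n8}; fixed.
Sat(AF A[p U (r | p)]) = {n0, n1, n3, n4, n5, n6, n7, n8}
Sat(EX (AF A[p U (r | p)])) = {s : some successor in {n0, n1, n3, n4, n5, n6, n7, n8}} = {n0, n1, n3, n5, n6, n7, n8}
n2 ∉ Sat(EX (AF A[p U (r | p)])) = {n0, n1, n3, n5, n6, n7, n8}, so the formula does not hold at n2.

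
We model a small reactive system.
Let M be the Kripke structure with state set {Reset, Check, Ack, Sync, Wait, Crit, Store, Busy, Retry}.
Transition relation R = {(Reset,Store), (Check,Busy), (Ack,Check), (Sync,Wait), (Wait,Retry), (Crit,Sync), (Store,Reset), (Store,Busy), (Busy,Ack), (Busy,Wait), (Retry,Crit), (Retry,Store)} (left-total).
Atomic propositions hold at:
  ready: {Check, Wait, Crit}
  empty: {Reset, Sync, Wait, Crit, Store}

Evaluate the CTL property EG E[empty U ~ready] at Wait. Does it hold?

Yes

Sat(~ready) = {Reset, Ack, Sync, Store, Busy, Retry}
E[empty U ~ready]: least fixpoint, start Z0 = Sat(~ready) = {Reset, Ack, Sync, Store, Busy, Retry}, add states in Sat(empty) with some successor in Z. Z1 = {Reset, Ack, Sync, Wait, Crit, Store, Busy, Retry}; fixed.
Sat(E[empty U ~ready]) = {Reset, Ack, Sync, Wait, Crit, Store, Busy, Retry}
EG E[empty U ~ready]: greatest fixpoint, start Z0 = {Reset, Ack, Sync, Wait, Crit, Store, Busy, Retry}, keep only states in Sat with some successor in Z. Z1 = {Reset, Sync, Wait, Crit, Store, Busy, Retry}; fixed.
Sat(EG E[empty U ~ready]) = {Reset, Sync, Wait, Crit, Store, Busy, Retry}
Wait ∈ Sat(EG E[empty U ~ready]) = {Reset, Sync, Wait, Crit, Store, Busy, Retry}, so the formula holds at Wait.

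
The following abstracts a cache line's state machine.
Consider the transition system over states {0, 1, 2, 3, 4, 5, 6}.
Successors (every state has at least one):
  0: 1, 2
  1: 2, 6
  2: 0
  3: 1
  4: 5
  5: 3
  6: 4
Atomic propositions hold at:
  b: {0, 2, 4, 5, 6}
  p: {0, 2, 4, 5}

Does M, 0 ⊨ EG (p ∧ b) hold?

Sat(p ∧ b) = {0, 2, 4, 5}
EG (p ∧ b): greatest fixpoint, start Z0 = {0, 2, 4, 5}, keep only states in Sat with some successor in Z. Z1 = {0, 2, 4}; Z2 = {0, 2}; fixed.
Sat(EG (p ∧ b)) = {0, 2}
0 ∈ Sat(EG (p ∧ b)) = {0, 2}, so the formula holds at 0.

Yes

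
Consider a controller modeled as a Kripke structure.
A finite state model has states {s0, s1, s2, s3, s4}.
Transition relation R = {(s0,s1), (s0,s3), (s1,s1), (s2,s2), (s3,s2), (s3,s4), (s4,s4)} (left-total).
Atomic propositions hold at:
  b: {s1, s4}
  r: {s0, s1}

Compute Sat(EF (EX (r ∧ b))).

Sat(r ∧ b) = {s1}
Sat(EX (r ∧ b)) = {s : some successor in {s1}} = {s0, s1}
EF (EX (r ∧ b)): least fixpoint, start Z0 = {s0, s1}, add states with some successor in Z. Already a fixed point.
Sat(EF (EX (r ∧ b))) = {s0, s1}

{s0, s1}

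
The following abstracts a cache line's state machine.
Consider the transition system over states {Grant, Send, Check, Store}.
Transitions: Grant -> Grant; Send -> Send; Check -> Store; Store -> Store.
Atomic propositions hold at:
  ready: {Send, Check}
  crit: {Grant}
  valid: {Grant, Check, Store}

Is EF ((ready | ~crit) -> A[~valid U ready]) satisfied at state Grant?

Yes

Sat(~crit) = {Send, Check, Store}
Sat(ready | ~crit) = {Send, Check, Store}
Sat(~valid) = {Send}
A[~valid U ready]: least fixpoint, start Z0 = Sat(ready) = {Send, Check}, add states in Sat(~valid) with every successor in Z. Already a fixed point.
Sat(A[~valid U ready]) = {Send, Check}
Sat((ready | ~crit) -> A[~valid U ready]) = {Grant, Send, Check}
EF ((ready | ~crit) -> A[~valid U ready]): least fixpoint, start Z0 = {Grant, Send, Check}, add states with some successor in Z. Already a fixed point.
Sat(EF ((ready | ~crit) -> A[~valid U ready])) = {Grant, Send, Check}
Grant ∈ Sat(EF ((ready | ~crit) -> A[~valid U ready])) = {Grant, Send, Check}, so the formula holds at Grant.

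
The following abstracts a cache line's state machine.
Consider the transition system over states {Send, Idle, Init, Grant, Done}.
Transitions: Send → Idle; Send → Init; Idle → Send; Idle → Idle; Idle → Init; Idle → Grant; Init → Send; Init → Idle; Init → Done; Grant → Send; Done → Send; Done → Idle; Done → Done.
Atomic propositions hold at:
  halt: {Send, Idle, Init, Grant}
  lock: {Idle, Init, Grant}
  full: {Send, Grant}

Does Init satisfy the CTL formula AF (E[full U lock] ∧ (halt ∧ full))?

No

E[full U lock]: least fixpoint, start Z0 = Sat(lock) = {Idle, Init, Grant}, add states in Sat(full) with some successor in Z. Z1 = {Send, Idle, Init, Grant}; fixed.
Sat(E[full U lock]) = {Send, Idle, Init, Grant}
Sat(halt ∧ full) = {Send, Grant}
Sat(E[full U lock] ∧ (halt ∧ full)) = {Send, Grant}
AF (E[full U lock] ∧ (halt ∧ full)): least fixpoint, start Z0 = {Send, Grant}, add states with every successor in Z. Already a fixed point.
Sat(AF (E[full U lock] ∧ (halt ∧ full))) = {Send, Grant}
Init ∉ Sat(AF (E[full U lock] ∧ (halt ∧ full))) = {Send, Grant}, so the formula does not hold at Init.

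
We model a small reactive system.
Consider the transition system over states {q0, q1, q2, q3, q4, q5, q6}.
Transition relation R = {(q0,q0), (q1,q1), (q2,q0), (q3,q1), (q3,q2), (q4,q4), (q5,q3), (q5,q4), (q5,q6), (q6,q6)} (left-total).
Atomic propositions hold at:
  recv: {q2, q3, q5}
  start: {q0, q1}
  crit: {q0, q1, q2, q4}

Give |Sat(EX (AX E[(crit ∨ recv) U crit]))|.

Sat(crit ∨ recv) = {q0, q1, q2, q3, q4, q5}
E[(crit ∨ recv) U crit]: least fixpoint, start Z0 = Sat(crit) = {q0, q1, q2, q4}, add states in Sat(crit ∨ recv) with some successor in Z. Z1 = {q0, q1, q2, q3, q4, q5}; fixed.
Sat(E[(crit ∨ recv) U crit]) = {q0, q1, q2, q3, q4, q5}
Sat(AX E[(crit ∨ recv) U crit]) = {s : every successor in {q0, q1, q2, q3, q4, q5}} = {q0, q1, q2, q3, q4}
Sat(EX (AX E[(crit ∨ recv) U crit])) = {s : some successor in {q0, q1, q2, q3, q4}} = {q0, q1, q2, q3, q4, q5}
|Sat(EX (AX E[(crit ∨ recv) U crit]))| = |{q0, q1, q2, q3, q4, q5}| = 6.

6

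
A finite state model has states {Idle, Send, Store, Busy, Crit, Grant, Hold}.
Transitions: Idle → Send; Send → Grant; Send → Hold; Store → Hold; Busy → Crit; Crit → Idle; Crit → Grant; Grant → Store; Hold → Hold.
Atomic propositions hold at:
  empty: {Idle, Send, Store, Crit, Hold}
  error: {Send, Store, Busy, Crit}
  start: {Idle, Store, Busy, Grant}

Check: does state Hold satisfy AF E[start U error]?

E[start U error]: least fixpoint, start Z0 = Sat(error) = {Send, Store, Busy, Crit}, add states in Sat(start) with some successor in Z. Z1 = {Idle, Send, Store, Busy, Crit, Grant}; fixed.
Sat(E[start U error]) = {Idle, Send, Store, Busy, Crit, Grant}
AF E[start U error]: least fixpoint, start Z0 = {Idle, Send, Store, Busy, Crit, Grant}, add states with every successor in Z. Already a fixed point.
Sat(AF E[start U error]) = {Idle, Send, Store, Busy, Crit, Grant}
Hold ∉ Sat(AF E[start U error]) = {Idle, Send, Store, Busy, Crit, Grant}, so the formula does not hold at Hold.

No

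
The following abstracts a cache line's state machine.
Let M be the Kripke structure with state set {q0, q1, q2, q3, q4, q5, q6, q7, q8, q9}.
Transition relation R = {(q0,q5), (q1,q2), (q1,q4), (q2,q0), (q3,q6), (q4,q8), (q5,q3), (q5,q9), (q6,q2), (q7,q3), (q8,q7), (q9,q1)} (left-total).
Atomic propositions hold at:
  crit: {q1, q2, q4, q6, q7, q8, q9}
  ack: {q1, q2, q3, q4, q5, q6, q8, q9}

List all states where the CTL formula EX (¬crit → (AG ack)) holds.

Sat(¬crit) = {q0, q3, q5}
AG ack: greatest fixpoint, start Z0 = {q1, q2, q3, q4, q5, q6, q8, q9}, keep only states in Sat with every successor in Z. Z1 = {q1, q3, q4, q5, q6, q9}; Z2 = {q3, q5, q9}; Z3 = {q5}; Z4 = ∅; fixed.
Sat(AG ack) = ∅
Sat(¬crit → (AG ack)) = {q1, q2, q4, q6, q7, q8, q9}
Sat(EX (¬crit → (AG ack))) = {s : some successor in {q1, q2, q4, q6, q7, q8, q9}} = {q1, q3, q4, q5, q6, q8, q9}

{q1, q3, q4, q5, q6, q8, q9}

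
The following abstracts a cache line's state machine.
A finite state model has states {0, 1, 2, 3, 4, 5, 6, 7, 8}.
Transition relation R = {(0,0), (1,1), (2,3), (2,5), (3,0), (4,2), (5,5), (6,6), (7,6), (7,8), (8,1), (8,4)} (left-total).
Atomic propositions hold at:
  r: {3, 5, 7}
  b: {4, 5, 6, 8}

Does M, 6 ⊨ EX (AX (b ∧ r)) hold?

No

Sat(b ∧ r) = {5}
Sat(AX (b ∧ r)) = {s : every successor in {5}} = {5}
Sat(EX (AX (b ∧ r))) = {s : some successor in {5}} = {2, 5}
6 ∉ Sat(EX (AX (b ∧ r))) = {2, 5}, so the formula does not hold at 6.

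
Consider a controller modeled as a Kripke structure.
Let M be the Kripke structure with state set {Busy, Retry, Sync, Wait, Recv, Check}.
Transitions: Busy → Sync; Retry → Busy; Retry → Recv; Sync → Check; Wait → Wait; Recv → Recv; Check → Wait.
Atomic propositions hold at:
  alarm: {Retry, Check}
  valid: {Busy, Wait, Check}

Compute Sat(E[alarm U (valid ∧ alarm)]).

{Check}

Sat(valid ∧ alarm) = {Check}
E[alarm U (valid ∧ alarm)]: least fixpoint, start Z0 = Sat((valid ∧ alarm)) = {Check}, add states in Sat(alarm) with some successor in Z. Already a fixed point.
Sat(E[alarm U (valid ∧ alarm)]) = {Check}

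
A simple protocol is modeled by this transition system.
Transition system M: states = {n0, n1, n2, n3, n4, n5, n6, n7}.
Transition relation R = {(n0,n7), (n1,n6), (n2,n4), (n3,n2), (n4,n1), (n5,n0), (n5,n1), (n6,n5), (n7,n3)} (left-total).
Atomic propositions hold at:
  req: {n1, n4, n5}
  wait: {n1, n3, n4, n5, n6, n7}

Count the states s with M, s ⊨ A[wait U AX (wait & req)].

Sat(wait & req) = {n1, n4, n5}
Sat(AX (wait & req)) = {s : every successor in {n1, n4, n5}} = {n2, n4, n6}
A[wait U AX (wait & req)]: least fixpoint, start Z0 = Sat(AX (wait & req)) = {n2, n4, n6}, add states in Sat(wait) with every successor in Z. Z1 = {n1, n2, n3, n4, n6}; Z2 = {n1, n2, n3, n4, n6, n7}; fixed.
Sat(A[wait U AX (wait & req)]) = {n1, n2, n3, n4, n6, n7}
|Sat(A[wait U AX (wait & req)])| = |{n1, n2, n3, n4, n6, n7}| = 6.

6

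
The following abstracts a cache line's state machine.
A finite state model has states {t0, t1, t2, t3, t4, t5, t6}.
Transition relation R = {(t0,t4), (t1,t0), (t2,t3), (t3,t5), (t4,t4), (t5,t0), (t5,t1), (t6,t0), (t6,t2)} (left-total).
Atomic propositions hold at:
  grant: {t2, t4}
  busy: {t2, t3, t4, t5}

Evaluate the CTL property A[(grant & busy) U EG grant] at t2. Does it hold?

Sat(grant & busy) = {t2, t4}
EG grant: greatest fixpoint, start Z0 = {t2, t4}, keep only states in Sat with some successor in Z. Z1 = {t4}; fixed.
Sat(EG grant) = {t4}
A[(grant & busy) U EG grant]: least fixpoint, start Z0 = Sat(EG grant) = {t4}, add states in Sat(grant & busy) with every successor in Z. Already a fixed point.
Sat(A[(grant & busy) U EG grant]) = {t4}
t2 ∉ Sat(A[(grant & busy) U EG grant]) = {t4}, so the formula does not hold at t2.

No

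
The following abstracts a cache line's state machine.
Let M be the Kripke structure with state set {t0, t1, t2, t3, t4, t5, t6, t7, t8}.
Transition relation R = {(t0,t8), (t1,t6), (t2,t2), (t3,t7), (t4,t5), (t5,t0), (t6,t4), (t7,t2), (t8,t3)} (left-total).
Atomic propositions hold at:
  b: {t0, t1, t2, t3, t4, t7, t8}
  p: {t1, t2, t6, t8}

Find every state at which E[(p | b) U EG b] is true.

Sat(p | b) = {t0, t1, t2, t3, t4, t6, t7, t8}
EG b: greatest fixpoint, start Z0 = {t0, t1, t2, t3, t4, t7, t8}, keep only states in Sat with some successor in Z. Z1 = {t0, t2, t3, t7, t8}; fixed.
Sat(EG b) = {t0, t2, t3, t7, t8}
E[(p | b) U EG b]: least fixpoint, start Z0 = Sat(EG b) = {t0, t2, t3, t7, t8}, add states in Sat(p | b) with some successor in Z. Already a fixed point.
Sat(E[(p | b) U EG b]) = {t0, t2, t3, t7, t8}

{t0, t2, t3, t7, t8}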